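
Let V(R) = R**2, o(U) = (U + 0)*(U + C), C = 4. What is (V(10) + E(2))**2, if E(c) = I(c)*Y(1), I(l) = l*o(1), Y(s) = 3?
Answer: 16900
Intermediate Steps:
o(U) = U*(4 + U) (o(U) = (U + 0)*(U + 4) = U*(4 + U))
I(l) = 5*l (I(l) = l*(1*(4 + 1)) = l*(1*5) = l*5 = 5*l)
E(c) = 15*c (E(c) = (5*c)*3 = 15*c)
(V(10) + E(2))**2 = (10**2 + 15*2)**2 = (100 + 30)**2 = 130**2 = 16900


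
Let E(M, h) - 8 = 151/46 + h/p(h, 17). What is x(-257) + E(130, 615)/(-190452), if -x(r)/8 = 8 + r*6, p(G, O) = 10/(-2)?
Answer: 35837481521/2920264 ≈ 12272.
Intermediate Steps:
p(G, O) = -5 (p(G, O) = 10*(-1/2) = -5)
E(M, h) = 519/46 - h/5 (E(M, h) = 8 + (151/46 + h/(-5)) = 8 + (151*(1/46) + h*(-1/5)) = 8 + (151/46 - h/5) = 519/46 - h/5)
x(r) = -64 - 48*r (x(r) = -8*(8 + r*6) = -8*(8 + 6*r) = -64 - 48*r)
x(-257) + E(130, 615)/(-190452) = (-64 - 48*(-257)) + (519/46 - 1/5*615)/(-190452) = (-64 + 12336) + (519/46 - 123)*(-1/190452) = 12272 - 5139/46*(-1/190452) = 12272 + 1713/2920264 = 35837481521/2920264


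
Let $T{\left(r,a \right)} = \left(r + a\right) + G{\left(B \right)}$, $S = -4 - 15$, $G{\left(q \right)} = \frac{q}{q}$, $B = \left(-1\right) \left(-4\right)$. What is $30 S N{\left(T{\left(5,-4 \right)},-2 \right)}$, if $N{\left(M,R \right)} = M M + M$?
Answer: $-3420$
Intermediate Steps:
$B = 4$
$G{\left(q \right)} = 1$
$S = -19$ ($S = -4 - 15 = -19$)
$T{\left(r,a \right)} = 1 + a + r$ ($T{\left(r,a \right)} = \left(r + a\right) + 1 = \left(a + r\right) + 1 = 1 + a + r$)
$N{\left(M,R \right)} = M + M^{2}$ ($N{\left(M,R \right)} = M^{2} + M = M + M^{2}$)
$30 S N{\left(T{\left(5,-4 \right)},-2 \right)} = 30 \left(-19\right) \left(1 - 4 + 5\right) \left(1 + \left(1 - 4 + 5\right)\right) = - 570 \cdot 2 \left(1 + 2\right) = - 570 \cdot 2 \cdot 3 = \left(-570\right) 6 = -3420$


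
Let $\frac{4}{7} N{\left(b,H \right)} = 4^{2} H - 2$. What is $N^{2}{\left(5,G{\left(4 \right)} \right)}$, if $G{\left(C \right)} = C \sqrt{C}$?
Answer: $\frac{194481}{4} \approx 48620.0$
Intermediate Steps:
$G{\left(C \right)} = C^{\frac{3}{2}}$
$N{\left(b,H \right)} = - \frac{7}{2} + 28 H$ ($N{\left(b,H \right)} = \frac{7 \left(4^{2} H - 2\right)}{4} = \frac{7 \left(16 H - 2\right)}{4} = \frac{7 \left(-2 + 16 H\right)}{4} = - \frac{7}{2} + 28 H$)
$N^{2}{\left(5,G{\left(4 \right)} \right)} = \left(- \frac{7}{2} + 28 \cdot 4^{\frac{3}{2}}\right)^{2} = \left(- \frac{7}{2} + 28 \cdot 8\right)^{2} = \left(- \frac{7}{2} + 224\right)^{2} = \left(\frac{441}{2}\right)^{2} = \frac{194481}{4}$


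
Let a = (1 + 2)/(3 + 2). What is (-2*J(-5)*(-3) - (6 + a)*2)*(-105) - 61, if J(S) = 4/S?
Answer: 1829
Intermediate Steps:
a = ⅗ (a = 3/5 = 3*(⅕) = ⅗ ≈ 0.60000)
(-2*J(-5)*(-3) - (6 + a)*2)*(-105) - 61 = (-8/(-5)*(-3) - (6 + ⅗)*2)*(-105) - 61 = (-8*(-1)/5*(-3) - 33*2/5)*(-105) - 61 = (-2*(-⅘)*(-3) - 1*66/5)*(-105) - 61 = ((8/5)*(-3) - 66/5)*(-105) - 61 = (-24/5 - 66/5)*(-105) - 61 = -18*(-105) - 61 = 1890 - 61 = 1829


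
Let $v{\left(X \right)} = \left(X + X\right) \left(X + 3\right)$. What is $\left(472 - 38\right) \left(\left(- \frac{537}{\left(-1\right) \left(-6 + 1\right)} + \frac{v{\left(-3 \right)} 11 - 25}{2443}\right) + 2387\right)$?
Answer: $\frac{1726401718}{1745} \approx 9.8934 \cdot 10^{5}$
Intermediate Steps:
$v{\left(X \right)} = 2 X \left(3 + X\right)$
$\left(472 - 38\right) \left(\left(- \frac{537}{\left(-1\right) \left(-6 + 1\right)} + \frac{v{\left(-3 \right)} 11 - 25}{2443}\right) + 2387\right) = \left(472 - 38\right) \left(\left(- \frac{537}{\left(-1\right) \left(-6 + 1\right)} + \frac{2 \left(-3\right) \left(3 - 3\right) 11 - 25}{2443}\right) + 2387\right) = 434 \left(\left(- \frac{537}{\left(-1\right) \left(-5\right)} + \left(2 \left(-3\right) 0 \cdot 11 - 25\right) \frac{1}{2443}\right) + 2387\right) = 434 \left(\left(- \frac{537}{5} + \left(0 \cdot 11 - 25\right) \frac{1}{2443}\right) + 2387\right) = 434 \left(\left(\left(-537\right) \frac{1}{5} + \left(0 - 25\right) \frac{1}{2443}\right) + 2387\right) = 434 \left(\left(- \frac{537}{5} - \frac{25}{2443}\right) + 2387\right) = 434 \left(- \frac{1312016}{12215} + 2387\right) = 434 \cdot \frac{27845189}{12215} = \frac{1726401718}{1745}$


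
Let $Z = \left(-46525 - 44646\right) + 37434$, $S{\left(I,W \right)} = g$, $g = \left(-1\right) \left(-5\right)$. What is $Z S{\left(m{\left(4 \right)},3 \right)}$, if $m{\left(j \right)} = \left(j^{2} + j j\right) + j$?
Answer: $-268685$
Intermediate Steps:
$m{\left(j \right)} = j + 2 j^{2}$ ($m{\left(j \right)} = \left(j^{2} + j^{2}\right) + j = 2 j^{2} + j = j + 2 j^{2}$)
$g = 5$
$S{\left(I,W \right)} = 5$
$Z = -53737$ ($Z = -91171 + 37434 = -53737$)
$Z S{\left(m{\left(4 \right)},3 \right)} = \left(-53737\right) 5 = -268685$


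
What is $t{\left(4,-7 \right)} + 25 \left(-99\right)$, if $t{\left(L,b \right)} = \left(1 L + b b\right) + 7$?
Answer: $-2415$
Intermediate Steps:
$t{\left(L,b \right)} = 7 + L + b^{2}$ ($t{\left(L,b \right)} = \left(L + b^{2}\right) + 7 = 7 + L + b^{2}$)
$t{\left(4,-7 \right)} + 25 \left(-99\right) = \left(7 + 4 + \left(-7\right)^{2}\right) + 25 \left(-99\right) = \left(7 + 4 + 49\right) - 2475 = 60 - 2475 = -2415$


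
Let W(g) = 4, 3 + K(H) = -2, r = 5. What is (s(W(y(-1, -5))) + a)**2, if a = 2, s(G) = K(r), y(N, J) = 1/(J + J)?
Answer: 9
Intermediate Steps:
K(H) = -5 (K(H) = -3 - 2 = -5)
y(N, J) = 1/(2*J)
s(G) = -5
(s(W(y(-1, -5))) + a)**2 = (-5 + 2)**2 = (-3)**2 = 9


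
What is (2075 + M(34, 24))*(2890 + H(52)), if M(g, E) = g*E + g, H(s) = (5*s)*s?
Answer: 47999250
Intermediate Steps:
H(s) = 5*s**2
M(g, E) = g + E*g (M(g, E) = E*g + g = g + E*g)
(2075 + M(34, 24))*(2890 + H(52)) = (2075 + 34*(1 + 24))*(2890 + 5*52**2) = (2075 + 34*25)*(2890 + 5*2704) = (2075 + 850)*(2890 + 13520) = 2925*16410 = 47999250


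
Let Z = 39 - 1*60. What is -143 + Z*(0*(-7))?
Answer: -143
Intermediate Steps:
Z = -21 (Z = 39 - 60 = -21)
-143 + Z*(0*(-7)) = -143 - 0*(-7) = -143 - 21*0 = -143 + 0 = -143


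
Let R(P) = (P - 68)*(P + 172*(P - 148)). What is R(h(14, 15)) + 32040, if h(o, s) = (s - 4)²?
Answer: -207679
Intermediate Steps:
h(o, s) = (-4 + s)²
R(P) = (-25456 + 173*P)*(-68 + P) (R(P) = (-68 + P)*(P + 172*(-148 + P)) = (-68 + P)*(P + (-25456 + 172*P)) = (-68 + P)*(-25456 + 173*P) = (-25456 + 173*P)*(-68 + P))
R(h(14, 15)) + 32040 = (1731008 - 37220*(-4 + 15)² + 173*((-4 + 15)²)²) + 32040 = (1731008 - 37220*11² + 173*(11²)²) + 32040 = (1731008 - 37220*121 + 173*121²) + 32040 = (1731008 - 4503620 + 173*14641) + 32040 = (1731008 - 4503620 + 2532893) + 32040 = -239719 + 32040 = -207679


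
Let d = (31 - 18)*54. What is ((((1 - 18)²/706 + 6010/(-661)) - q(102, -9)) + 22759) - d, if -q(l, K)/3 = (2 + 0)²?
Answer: 10294799923/466666 ≈ 22060.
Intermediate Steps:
q(l, K) = -12 (q(l, K) = -3*(2 + 0)² = -3*2² = -3*4 = -12)
d = 702 (d = 13*54 = 702)
((((1 - 18)²/706 + 6010/(-661)) - q(102, -9)) + 22759) - d = ((((1 - 18)²/706 + 6010/(-661)) - 1*(-12)) + 22759) - 1*702 = ((((-17)²*(1/706) + 6010*(-1/661)) + 12) + 22759) - 702 = (((289*(1/706) - 6010/661) + 12) + 22759) - 702 = (((289/706 - 6010/661) + 12) + 22759) - 702 = ((-4052031/466666 + 12) + 22759) - 702 = (1547961/466666 + 22759) - 702 = 10622399455/466666 - 702 = 10294799923/466666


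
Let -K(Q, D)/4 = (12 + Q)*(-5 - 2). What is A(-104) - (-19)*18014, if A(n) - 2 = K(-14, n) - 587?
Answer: 341625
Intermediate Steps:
K(Q, D) = 336 + 28*Q (K(Q, D) = -4*(12 + Q)*(-5 - 2) = -4*(12 + Q)*(-7) = -4*(-84 - 7*Q) = 336 + 28*Q)
A(n) = -641 (A(n) = 2 + ((336 + 28*(-14)) - 587) = 2 + ((336 - 392) - 587) = 2 + (-56 - 587) = 2 - 643 = -641)
A(-104) - (-19)*18014 = -641 - (-19)*18014 = -641 - 1*(-342266) = -641 + 342266 = 341625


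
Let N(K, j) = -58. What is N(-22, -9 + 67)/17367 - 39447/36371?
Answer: -687185567/631655157 ≈ -1.0879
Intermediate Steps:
N(-22, -9 + 67)/17367 - 39447/36371 = -58/17367 - 39447/36371 = -687185567/631655157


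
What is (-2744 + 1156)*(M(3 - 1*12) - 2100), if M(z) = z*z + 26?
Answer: 3164884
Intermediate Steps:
M(z) = 26 + z**2 (M(z) = z**2 + 26 = 26 + z**2)
(-2744 + 1156)*(M(3 - 1*12) - 2100) = (-2744 + 1156)*((26 + (3 - 1*12)**2) - 2100) = -1588*((26 + (3 - 12)**2) - 2100) = -1588*((26 + (-9)**2) - 2100) = -1588*((26 + 81) - 2100) = -1588*(107 - 2100) = -1588*(-1993) = 3164884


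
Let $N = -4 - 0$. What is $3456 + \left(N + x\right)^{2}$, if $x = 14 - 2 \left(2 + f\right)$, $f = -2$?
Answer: $3556$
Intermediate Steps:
$N = -4$ ($N = -4 + 0 = -4$)
$x = 14$ ($x = 14 - 2 \left(2 - 2\right) = 14 - 2 \cdot 0 = 14 - 0 = 14 + 0 = 14$)
$3456 + \left(N + x\right)^{2} = 3456 + \left(-4 + 14\right)^{2} = 3456 + 10^{2} = 3456 + 100 = 3556$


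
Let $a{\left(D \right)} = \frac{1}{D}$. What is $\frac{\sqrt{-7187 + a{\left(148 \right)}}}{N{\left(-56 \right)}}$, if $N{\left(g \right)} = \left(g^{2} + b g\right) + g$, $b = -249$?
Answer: $\frac{5 i \sqrt{1574239}}{1259776} \approx 0.0049798 i$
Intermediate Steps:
$N{\left(g \right)} = g^{2} - 248 g$ ($N{\left(g \right)} = \left(g^{2} - 249 g\right) + g = g^{2} - 248 g$)
$\frac{\sqrt{-7187 + a{\left(148 \right)}}}{N{\left(-56 \right)}} = \frac{\sqrt{-7187 + \frac{1}{148}}}{\left(-56\right) \left(-248 - 56\right)} = \frac{\sqrt{-7187 + \frac{1}{148}}}{\left(-56\right) \left(-304\right)} = \frac{\sqrt{- \frac{1063675}{148}}}{17024} = \frac{5 i \sqrt{1574239}}{74} \cdot \frac{1}{17024} = \frac{5 i \sqrt{1574239}}{1259776}$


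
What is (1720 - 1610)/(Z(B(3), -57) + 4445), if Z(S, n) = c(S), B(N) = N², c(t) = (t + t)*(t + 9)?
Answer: 110/4769 ≈ 0.023066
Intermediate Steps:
c(t) = 2*t*(9 + t) (c(t) = (2*t)*(9 + t) = 2*t*(9 + t))
Z(S, n) = 2*S*(9 + S)
(1720 - 1610)/(Z(B(3), -57) + 4445) = (1720 - 1610)/(2*3²*(9 + 3²) + 4445) = 110/(2*9*(9 + 9) + 4445) = 110/(2*9*18 + 4445) = 110/(324 + 4445) = 110/4769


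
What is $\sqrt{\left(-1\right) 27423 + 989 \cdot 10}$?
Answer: $i \sqrt{17533} \approx 132.41 i$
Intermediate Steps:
$\sqrt{\left(-1\right) 27423 + 989 \cdot 10} = \sqrt{-27423 + 9890} = \sqrt{-17533} = i \sqrt{17533}$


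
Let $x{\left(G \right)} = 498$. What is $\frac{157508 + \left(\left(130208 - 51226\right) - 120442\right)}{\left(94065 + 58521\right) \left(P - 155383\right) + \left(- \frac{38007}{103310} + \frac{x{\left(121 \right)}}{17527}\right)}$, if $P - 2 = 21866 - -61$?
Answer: $- \frac{210129781209760}{36871960668042572589} \approx -5.6989 \cdot 10^{-6}$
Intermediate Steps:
$P = 21929$ ($P = 2 + \left(21866 - -61\right) = 2 + \left(21866 + 61\right) = 2 + 21927 = 21929$)
$\frac{157508 + \left(\left(130208 - 51226\right) - 120442\right)}{\left(94065 + 58521\right) \left(P - 155383\right) + \left(- \frac{38007}{103310} + \frac{x{\left(121 \right)}}{17527}\right)} = \frac{157508 + \left(\left(130208 - 51226\right) - 120442\right)}{\left(94065 + 58521\right) \left(21929 - 155383\right) + \left(- \frac{38007}{103310} + \frac{498}{17527}\right)} = \frac{157508 + \left(78982 - 120442\right)}{152586 \left(-133454\right) + \left(\left(-38007\right) \frac{1}{103310} + 498 \cdot \frac{1}{17527}\right)} = \frac{157508 - 41460}{-20363212044 + \left(- \frac{38007}{103310} + \frac{498}{17527}\right)} = \frac{116048}{-20363212044 - \frac{614700309}{1810714370}} = \frac{116048}{- \frac{36871960668042572589}{1810714370}} = 116048 \left(- \frac{1810714370}{36871960668042572589}\right) = - \frac{210129781209760}{36871960668042572589}$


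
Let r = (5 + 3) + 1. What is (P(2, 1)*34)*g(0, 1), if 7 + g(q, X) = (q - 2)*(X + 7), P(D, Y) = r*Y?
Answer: -7038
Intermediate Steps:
r = 9 (r = 8 + 1 = 9)
P(D, Y) = 9*Y
g(q, X) = -7 + (-2 + q)*(7 + X) (g(q, X) = -7 + (q - 2)*(X + 7) = -7 + (-2 + q)*(7 + X))
(P(2, 1)*34)*g(0, 1) = ((9*1)*34)*(-21 - 2*1 + 7*0 + 1*0) = (9*34)*(-21 - 2 + 0 + 0) = 306*(-23) = -7038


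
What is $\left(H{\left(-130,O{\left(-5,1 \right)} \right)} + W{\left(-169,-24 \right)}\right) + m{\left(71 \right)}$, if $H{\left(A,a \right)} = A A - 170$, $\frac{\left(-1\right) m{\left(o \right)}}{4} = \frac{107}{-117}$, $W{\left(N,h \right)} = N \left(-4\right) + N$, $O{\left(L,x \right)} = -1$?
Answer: $\frac{2017157}{117} \approx 17241.0$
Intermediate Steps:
$W{\left(N,h \right)} = - 3 N$ ($W{\left(N,h \right)} = - 4 N + N = - 3 N$)
$m{\left(o \right)} = \frac{428}{117}$ ($m{\left(o \right)} = - 4 \frac{107}{-117} = - 4 \cdot 107 \left(- \frac{1}{117}\right) = \left(-4\right) \left(- \frac{107}{117}\right) = \frac{428}{117}$)
$H{\left(A,a \right)} = -170 + A^{2}$ ($H{\left(A,a \right)} = A^{2} - 170 = -170 + A^{2}$)
$\left(H{\left(-130,O{\left(-5,1 \right)} \right)} + W{\left(-169,-24 \right)}\right) + m{\left(71 \right)} = \left(\left(-170 + \left(-130\right)^{2}\right) - -507\right) + \frac{428}{117} = \left(\left(-170 + 16900\right) + 507\right) + \frac{428}{117} = \left(16730 + 507\right) + \frac{428}{117} = 17237 + \frac{428}{117} = \frac{2017157}{117}$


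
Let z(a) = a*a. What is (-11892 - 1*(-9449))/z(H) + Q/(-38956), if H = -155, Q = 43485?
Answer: -1139896633/935917900 ≈ -1.2179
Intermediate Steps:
z(a) = a²
(-11892 - 1*(-9449))/z(H) + Q/(-38956) = (-11892 - 1*(-9449))/((-155)²) + 43485/(-38956) = (-11892 + 9449)/24025 + 43485*(-1/38956) = -2443*1/24025 - 43485/38956 = -2443/24025 - 43485/38956 = -1139896633/935917900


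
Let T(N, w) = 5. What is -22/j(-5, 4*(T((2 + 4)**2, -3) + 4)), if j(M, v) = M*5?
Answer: 22/25 ≈ 0.88000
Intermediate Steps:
j(M, v) = 5*M
-22/j(-5, 4*(T((2 + 4)**2, -3) + 4)) = -22/(5*(-5)) = -22/(-25) = -22*(-1/25) = 22/25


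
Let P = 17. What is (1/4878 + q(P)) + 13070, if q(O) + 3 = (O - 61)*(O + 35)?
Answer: 52579963/4878 ≈ 10779.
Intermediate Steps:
q(O) = -3 + (-61 + O)*(35 + O) (q(O) = -3 + (O - 61)*(O + 35) = -3 + (-61 + O)*(35 + O))
(1/4878 + q(P)) + 13070 = (1/4878 + (-2138 + 17² - 26*17)) + 13070 = (1/4878 + (-2138 + 289 - 442)) + 13070 = (1/4878 - 2291) + 13070 = -11175497/4878 + 13070 = 52579963/4878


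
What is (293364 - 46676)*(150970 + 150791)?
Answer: 74440817568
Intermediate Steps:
(293364 - 46676)*(150970 + 150791) = 246688*301761 = 74440817568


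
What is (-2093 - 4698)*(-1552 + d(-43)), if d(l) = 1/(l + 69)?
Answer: 274023641/26 ≈ 1.0539e+7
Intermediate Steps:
d(l) = 1/(69 + l)
(-2093 - 4698)*(-1552 + d(-43)) = (-2093 - 4698)*(-1552 + 1/(69 - 43)) = -6791*(-1552 + 1/26) = -6791*(-40351/26) = 274023641/26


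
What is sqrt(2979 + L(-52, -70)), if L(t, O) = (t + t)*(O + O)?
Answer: sqrt(17539) ≈ 132.43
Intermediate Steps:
L(t, O) = 4*O*t (L(t, O) = (2*t)*(2*O) = 4*O*t)
sqrt(2979 + L(-52, -70)) = sqrt(2979 + 4*(-70)*(-52)) = sqrt(2979 + 14560) = sqrt(17539)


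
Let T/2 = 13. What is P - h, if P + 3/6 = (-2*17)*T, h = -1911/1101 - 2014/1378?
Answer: -8409391/9542 ≈ -881.30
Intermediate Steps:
T = 26 (T = 2*13 = 26)
h = -15254/4771 (h = -1911*1/1101 - 2014*1/1378 = -637/367 - 19/13 = -15254/4771 ≈ -3.1972)
P = -1769/2 (P = -1/2 - 2*17*26 = -1/2 - 34*26 = -1/2 - 884 = -1769/2 ≈ -884.50)
P - h = -1769/2 - 1*(-15254/4771) = -1769/2 + 15254/4771 = -8409391/9542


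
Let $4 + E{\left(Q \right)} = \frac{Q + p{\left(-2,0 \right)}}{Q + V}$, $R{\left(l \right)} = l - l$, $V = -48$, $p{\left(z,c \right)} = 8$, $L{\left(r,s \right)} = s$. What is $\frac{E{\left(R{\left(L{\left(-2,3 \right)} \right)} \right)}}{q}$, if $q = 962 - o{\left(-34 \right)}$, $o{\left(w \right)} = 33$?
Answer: $- \frac{25}{5574} \approx -0.0044851$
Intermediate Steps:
$R{\left(l \right)} = 0$
$q = 929$ ($q = 962 - 33 = 929$)
$E{\left(Q \right)} = -4 + \frac{8 + Q}{-48 + Q}$ ($E{\left(Q \right)} = -4 + \frac{Q + 8}{Q - 48} = -4 + \frac{8 + Q}{-48 + Q}$)
$\frac{E{\left(R{\left(L{\left(-2,3 \right)} \right)} \right)}}{q} = \frac{\frac{1}{-48 + 0} \left(200 - 0\right)}{929} = \frac{200 + 0}{-48} \cdot \frac{1}{929} = \left(- \frac{1}{48}\right) 200 \cdot \frac{1}{929} = \left(- \frac{25}{6}\right) \frac{1}{929} = - \frac{25}{5574}$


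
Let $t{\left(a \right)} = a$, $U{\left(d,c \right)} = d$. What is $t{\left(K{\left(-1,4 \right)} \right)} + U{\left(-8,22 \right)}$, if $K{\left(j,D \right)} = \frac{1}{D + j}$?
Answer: $- \frac{23}{3} \approx -7.6667$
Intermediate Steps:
$t{\left(K{\left(-1,4 \right)} \right)} + U{\left(-8,22 \right)} = \frac{1}{4 - 1} - 8 = \frac{1}{3} - 8 = - \frac{23}{3}$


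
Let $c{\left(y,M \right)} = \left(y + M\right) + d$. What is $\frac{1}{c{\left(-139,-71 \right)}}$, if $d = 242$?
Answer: $\frac{1}{32} \approx 0.03125$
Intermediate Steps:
$c{\left(y,M \right)} = 242 + M + y$ ($c{\left(y,M \right)} = \left(y + M\right) + 242 = \left(M + y\right) + 242 = 242 + M + y$)
$\frac{1}{c{\left(-139,-71 \right)}} = \frac{1}{242 - 71 - 139} = \frac{1}{32}$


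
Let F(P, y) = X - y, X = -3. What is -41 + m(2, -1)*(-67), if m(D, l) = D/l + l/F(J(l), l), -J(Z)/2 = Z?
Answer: 119/2 ≈ 59.500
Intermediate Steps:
J(Z) = -2*Z
F(P, y) = -3 - y
m(D, l) = D/l + l/(-3 - l)
-41 + m(2, -1)*(-67) = -41 + (2/(-1) - 1*(-1)/(3 - 1))*(-67) = -41 + (2*(-1) - 1*(-1)/2)*(-67) = -41 + (-2 - 1*(-1)*1/2)*(-67) = -41 + (-2 + 1/2)*(-67) = -41 - 3/2*(-67) = -41 + 201/2 = 119/2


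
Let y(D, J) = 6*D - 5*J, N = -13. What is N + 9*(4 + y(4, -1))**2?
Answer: 9788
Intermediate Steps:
y(D, J) = -5*J + 6*D
N + 9*(4 + y(4, -1))**2 = -13 + 9*(4 + (-5*(-1) + 6*4))**2 = -13 + 9*(4 + (5 + 24))**2 = -13 + 9*(4 + 29)**2 = -13 + 9*33**2 = -13 + 9*1089 = -13 + 9801 = 9788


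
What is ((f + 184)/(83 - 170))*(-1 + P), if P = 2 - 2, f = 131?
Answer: 105/29 ≈ 3.6207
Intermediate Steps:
P = 0
((f + 184)/(83 - 170))*(-1 + P) = ((131 + 184)/(83 - 170))*(-1 + 0) = (315/(-87))*(-1) = (315*(-1/87))*(-1) = -105/29*(-1) = 105/29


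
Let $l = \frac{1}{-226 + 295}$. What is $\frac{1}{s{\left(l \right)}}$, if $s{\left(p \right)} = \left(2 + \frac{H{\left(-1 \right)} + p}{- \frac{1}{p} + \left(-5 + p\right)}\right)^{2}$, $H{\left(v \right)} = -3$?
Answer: $\frac{26061025}{108493056} \approx 0.24021$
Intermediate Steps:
$l = \frac{1}{69} \approx 0.014493$
$s{\left(p \right)} = \left(2 + \frac{-3 + p}{-5 + p - \frac{1}{p}}\right)^{2}$ ($s{\left(p \right)} = \left(2 + \frac{-3 + p}{- \frac{1}{p} + \left(-5 + p\right)}\right)^{2} = \left(2 + \frac{-3 + p}{-5 + p - \frac{1}{p}}\right)^{2}$)
$\frac{1}{s{\left(l \right)}} = \frac{1}{\frac{1}{\left(1 - \left(\frac{1}{69}\right)^{2} + 5 \cdot \frac{1}{69}\right)^{2}} \left(-2 - \frac{13}{69} + \frac{3}{4761}\right)^{2}} = \frac{1}{\frac{1}{\left(1 - \frac{1}{4761} + \frac{5}{69}\right)^{2}} \left(-2 - \frac{13}{69} + 3 \cdot \frac{1}{4761}\right)^{2}} = \frac{1}{\frac{1}{\left(1 - \frac{1}{4761} + \frac{5}{69}\right)^{2}} \left(-2 - \frac{13}{69} + \frac{1}{1587}\right)^{2}} = \frac{1}{\frac{1}{\frac{26061025}{22667121}} \left(- \frac{3472}{1587}\right)^{2}} = \frac{1}{\frac{22667121}{26061025} \cdot \frac{12054784}{2518569}} = \frac{1}{\frac{108493056}{26061025}} = \frac{26061025}{108493056}$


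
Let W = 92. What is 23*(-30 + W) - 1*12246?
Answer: -10820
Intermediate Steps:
23*(-30 + W) - 1*12246 = 23*(-30 + 92) - 1*12246 = 23*62 - 12246 = 1426 - 12246 = -10820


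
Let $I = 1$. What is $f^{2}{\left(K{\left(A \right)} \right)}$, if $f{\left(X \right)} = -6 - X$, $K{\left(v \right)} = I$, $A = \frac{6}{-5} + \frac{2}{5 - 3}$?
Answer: $49$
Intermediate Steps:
$A = - \frac{1}{5}$ ($A = 6 \left(- \frac{1}{5}\right) + \frac{2}{2} = - \frac{6}{5} + 2 \cdot \frac{1}{2} = - \frac{6}{5} + 1 = - \frac{1}{5} \approx -0.2$)
$K{\left(v \right)} = 1$
$f^{2}{\left(K{\left(A \right)} \right)} = \left(-6 - 1\right)^{2} = \left(-7\right)^{2} = 49$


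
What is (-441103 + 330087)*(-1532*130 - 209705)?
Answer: 45390556840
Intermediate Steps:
(-441103 + 330087)*(-1532*130 - 209705) = -111016*(-199160 - 209705) = -111016*(-408865) = 45390556840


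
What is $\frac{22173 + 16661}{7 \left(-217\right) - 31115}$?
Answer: $- \frac{19417}{16317} \approx -1.19$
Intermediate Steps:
$\frac{22173 + 16661}{7 \left(-217\right) - 31115} = \frac{38834}{-1519 - 31115} = \frac{38834}{-32634} = 38834 \left(- \frac{1}{32634}\right) = - \frac{19417}{16317}$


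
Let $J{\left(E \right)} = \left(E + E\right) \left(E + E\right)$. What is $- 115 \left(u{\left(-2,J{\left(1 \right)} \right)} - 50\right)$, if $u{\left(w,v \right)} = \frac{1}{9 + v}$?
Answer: $\frac{74635}{13} \approx 5741.2$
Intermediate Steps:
$J{\left(E \right)} = 4 E^{2}$ ($J{\left(E \right)} = 2 E 2 E = 4 E^{2}$)
$- 115 \left(u{\left(-2,J{\left(1 \right)} \right)} - 50\right) = - 115 \left(\frac{1}{9 + 4 \cdot 1^{2}} - 50\right) = - 115 \left(\frac{1}{9 + 4 \cdot 1} - 50\right) = - 115 \left(\frac{1}{9 + 4} - 50\right) = - 115 \left(\frac{1}{13} - 50\right) = \left(-115\right) \left(- \frac{649}{13}\right) = \frac{74635}{13}$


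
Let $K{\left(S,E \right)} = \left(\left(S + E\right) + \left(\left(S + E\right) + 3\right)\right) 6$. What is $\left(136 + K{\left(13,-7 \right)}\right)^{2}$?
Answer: $51076$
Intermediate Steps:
$K{\left(S,E \right)} = 18 + 12 E + 12 S$ ($K{\left(S,E \right)} = \left(\left(E + S\right) + \left(\left(E + S\right) + 3\right)\right) 6 = \left(\left(E + S\right) + \left(3 + E + S\right)\right) 6 = \left(3 + 2 E + 2 S\right) 6 = 18 + 12 E + 12 S$)
$\left(136 + K{\left(13,-7 \right)}\right)^{2} = \left(136 + \left(18 + 12 \left(-7\right) + 12 \cdot 13\right)\right)^{2} = \left(136 + \left(18 - 84 + 156\right)\right)^{2} = \left(136 + 90\right)^{2} = 226^{2} = 51076$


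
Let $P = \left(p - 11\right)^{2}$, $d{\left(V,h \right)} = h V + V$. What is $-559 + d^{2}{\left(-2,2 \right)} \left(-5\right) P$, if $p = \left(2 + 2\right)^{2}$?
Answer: $-5059$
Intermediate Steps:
$p = 16$ ($p = 4^{2} = 16$)
$d{\left(V,h \right)} = V + V h$ ($d{\left(V,h \right)} = V h + V = V + V h$)
$P = 25$ ($P = \left(16 - 11\right)^{2} = 5^{2} = 25$)
$-559 + d^{2}{\left(-2,2 \right)} \left(-5\right) P = -559 + \left(- 2 \left(1 + 2\right)\right)^{2} \left(-5\right) 25 = -559 + \left(\left(-2\right) 3\right)^{2} \left(-5\right) 25 = -559 + \left(-6\right)^{2} \left(-5\right) 25 = -559 + 36 \left(-5\right) 25 = -559 - 4500 = -5059$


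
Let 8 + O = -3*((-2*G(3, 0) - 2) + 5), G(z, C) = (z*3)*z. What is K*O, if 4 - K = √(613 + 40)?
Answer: 580 - 145*√653 ≈ -3125.3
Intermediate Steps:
K = 4 - √653 (K = 4 - √(613 + 40) = 4 - √653 ≈ -21.554)
G(z, C) = 3*z² (G(z, C) = (3*z)*z = 3*z²)
O = 145 (O = -8 - 3*((-6*3² - 2) + 5) = -8 - 3*((-6*9 - 2) + 5) = -8 - 3*((-2*27 - 2) + 5) = -8 - 3*((-54 - 2) + 5) = -8 - 3*(-56 + 5) = -8 - 3*(-51) = -8 + 153 = 145)
K*O = (4 - √653)*145 = 580 - 145*√653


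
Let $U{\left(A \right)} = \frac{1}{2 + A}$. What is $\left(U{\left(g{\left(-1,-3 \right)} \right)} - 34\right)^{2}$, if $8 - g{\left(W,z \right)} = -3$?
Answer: $\frac{194481}{169} \approx 1150.8$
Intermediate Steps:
$g{\left(W,z \right)} = 11$ ($g{\left(W,z \right)} = 8 - -3 = 8 + 3 = 11$)
$\left(U{\left(g{\left(-1,-3 \right)} \right)} - 34\right)^{2} = \left(\frac{1}{2 + 11} - 34\right)^{2} = \left(\frac{1}{13} - 34\right)^{2} = \left(- \frac{441}{13}\right)^{2} = \frac{194481}{169}$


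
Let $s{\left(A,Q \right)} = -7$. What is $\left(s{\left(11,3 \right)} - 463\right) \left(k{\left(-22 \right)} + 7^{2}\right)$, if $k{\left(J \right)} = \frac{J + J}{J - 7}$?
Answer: $- \frac{688550}{29} \approx -23743.0$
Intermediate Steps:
$k{\left(J \right)} = \frac{2 J}{-7 + J}$
$\left(s{\left(11,3 \right)} - 463\right) \left(k{\left(-22 \right)} + 7^{2}\right) = \left(-7 - 463\right) \left(2 \left(-22\right) \frac{1}{-7 - 22} + 7^{2}\right) = - 470 \left(2 \left(-22\right) \frac{1}{-29} + 49\right) = - 470 \left(2 \left(-22\right) \left(- \frac{1}{29}\right) + 49\right) = - 470 \left(\frac{44}{29} + 49\right) = \left(-470\right) \frac{1465}{29} = - \frac{688550}{29}$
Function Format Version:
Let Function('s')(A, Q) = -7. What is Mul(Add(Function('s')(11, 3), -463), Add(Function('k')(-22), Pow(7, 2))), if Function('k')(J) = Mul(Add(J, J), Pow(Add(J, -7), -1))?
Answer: Rational(-688550, 29) ≈ -23743.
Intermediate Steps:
Function('k')(J) = Mul(2, J, Pow(Add(-7, J), -1)) (Function('k')(J) = Mul(Mul(2, J), Pow(Add(-7, J), -1)) = Mul(2, J, Pow(Add(-7, J), -1)))
Mul(Add(Function('s')(11, 3), -463), Add(Function('k')(-22), Pow(7, 2))) = Mul(Add(-7, -463), Add(Mul(2, -22, Pow(Add(-7, -22), -1)), Pow(7, 2))) = Mul(-470, Add(Mul(2, -22, Pow(-29, -1)), 49)) = Mul(-470, Add(Mul(2, -22, Rational(-1, 29)), 49)) = Mul(-470, Add(Rational(44, 29), 49)) = Mul(-470, Rational(1465, 29)) = Rational(-688550, 29)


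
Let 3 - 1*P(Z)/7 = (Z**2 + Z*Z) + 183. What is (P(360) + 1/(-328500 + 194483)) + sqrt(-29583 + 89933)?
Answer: -243329306221/134017 + 5*sqrt(2414) ≈ -1.8154e+6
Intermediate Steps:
P(Z) = -1260 - 14*Z**2 (P(Z) = 21 - 7*((Z**2 + Z*Z) + 183) = 21 - 7*((Z**2 + Z**2) + 183) = 21 - 7*(2*Z**2 + 183) = 21 - 7*(183 + 2*Z**2) = 21 + (-1281 - 14*Z**2) = -1260 - 14*Z**2)
(P(360) + 1/(-328500 + 194483)) + sqrt(-29583 + 89933) = ((-1260 - 14*360**2) + 1/(-328500 + 194483)) + sqrt(-29583 + 89933) = ((-1260 - 14*129600) + 1/(-134017)) + sqrt(60350) = ((-1260 - 1814400) - 1/134017) + 5*sqrt(2414) = (-1815660 - 1/134017) + 5*sqrt(2414) = -243329306221/134017 + 5*sqrt(2414)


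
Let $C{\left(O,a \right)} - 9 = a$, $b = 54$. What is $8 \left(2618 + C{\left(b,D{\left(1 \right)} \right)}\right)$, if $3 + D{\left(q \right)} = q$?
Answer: $21000$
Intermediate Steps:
$D{\left(q \right)} = -3 + q$
$C{\left(O,a \right)} = 9 + a$
$8 \left(2618 + C{\left(b,D{\left(1 \right)} \right)}\right) = 8 \left(2618 + \left(9 + \left(-3 + 1\right)\right)\right) = 8 \left(2618 + \left(9 - 2\right)\right) = 8 \left(2618 + 7\right) = 8 \cdot 2625 = 21000$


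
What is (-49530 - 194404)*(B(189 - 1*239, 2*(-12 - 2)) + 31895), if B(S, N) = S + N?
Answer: -7761248078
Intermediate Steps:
B(S, N) = N + S
(-49530 - 194404)*(B(189 - 1*239, 2*(-12 - 2)) + 31895) = (-49530 - 194404)*((2*(-12 - 2) + (189 - 1*239)) + 31895) = -243934*((2*(-14) + (189 - 239)) + 31895) = -243934*((-28 - 50) + 31895) = -243934*(-78 + 31895) = -243934*31817 = -7761248078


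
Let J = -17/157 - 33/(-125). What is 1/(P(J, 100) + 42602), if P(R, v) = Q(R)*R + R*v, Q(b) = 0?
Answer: 785/33454794 ≈ 2.3464e-5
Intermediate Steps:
J = 3056/19625 (J = -17*1/157 - 33*(-1/125) = -17/157 + 33/125 = 3056/19625 ≈ 0.15572)
P(R, v) = R*v (P(R, v) = 0*R + R*v = 0 + R*v = R*v)
1/(P(J, 100) + 42602) = 1/((3056/19625)*100 + 42602) = 1/(12224/785 + 42602) = 1/(33454794/785) = 785/33454794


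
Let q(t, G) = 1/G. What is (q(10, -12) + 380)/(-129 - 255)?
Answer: -4559/4608 ≈ -0.98937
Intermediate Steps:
q(t, G) = 1/G
(q(10, -12) + 380)/(-129 - 255) = (1/(-12) + 380)/(-129 - 255) = (-1/12 + 380)/(-384) = (4559/12)*(-1/384) = -4559/4608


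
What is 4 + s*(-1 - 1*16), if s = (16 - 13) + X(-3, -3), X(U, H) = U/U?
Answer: -64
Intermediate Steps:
X(U, H) = 1
s = 4 (s = (16 - 13) + 1 = 3 + 1 = 4)
4 + s*(-1 - 1*16) = 4 + 4*(-1 - 1*16) = 4 + 4*(-1 - 16) = 4 + 4*(-17) = 4 - 68 = -64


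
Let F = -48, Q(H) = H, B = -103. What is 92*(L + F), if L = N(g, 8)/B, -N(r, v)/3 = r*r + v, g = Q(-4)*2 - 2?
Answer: -425040/103 ≈ -4126.6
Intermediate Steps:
g = -10 (g = -4*2 - 2 = -8 - 2 = -10)
N(r, v) = -3*v - 3*r² (N(r, v) = -3*(r*r + v) = -3*(r² + v) = -3*(v + r²) = -3*v - 3*r²)
L = 324/103 (L = (-3*8 - 3*(-10)²)/(-103) = (-24 - 3*100)*(-1/103) = (-24 - 300)*(-1/103) = -324*(-1/103) = 324/103 ≈ 3.1456)
92*(L + F) = 92*(324/103 - 48) = 92*(-4620/103) = -425040/103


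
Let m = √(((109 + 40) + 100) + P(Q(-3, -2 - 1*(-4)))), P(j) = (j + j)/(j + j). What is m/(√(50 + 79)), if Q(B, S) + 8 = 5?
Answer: 5*√1290/129 ≈ 1.3921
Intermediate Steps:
Q(B, S) = -3 (Q(B, S) = -8 + 5 = -3)
P(j) = 1 (P(j) = (2*j)/((2*j)) = (2*j)*(1/(2*j)) = 1)
m = 5*√10 (m = √(((109 + 40) + 100) + 1) = √((149 + 100) + 1) = √(249 + 1) = √250 = 5*√10 ≈ 15.811)
m/(√(50 + 79)) = (5*√10)/(√(50 + 79)) = (5*√10)/(√129) = (5*√10)*(√129/129) = 5*√1290/129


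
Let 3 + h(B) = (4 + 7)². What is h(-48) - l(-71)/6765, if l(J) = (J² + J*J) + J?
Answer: 262753/2255 ≈ 116.52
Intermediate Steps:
h(B) = 118 (h(B) = -3 + (4 + 7)² = -3 + 11² = -3 + 121 = 118)
l(J) = J + 2*J² (l(J) = (J² + J²) + J = 2*J² + J = J + 2*J²)
h(-48) - l(-71)/6765 = 118 - (-71*(1 + 2*(-71)))/6765 = 118 - (-71*(1 - 142))/6765 = 118 - (-71*(-141))/6765 = 118 - 10011/6765 = 118 - 1*3337/2255 = 118 - 3337/2255 = 262753/2255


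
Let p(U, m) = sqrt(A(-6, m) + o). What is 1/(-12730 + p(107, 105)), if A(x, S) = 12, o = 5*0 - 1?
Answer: -12730/162052889 - sqrt(11)/162052889 ≈ -7.8575e-5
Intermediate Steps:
o = -1 (o = 0 - 1 = -1)
p(U, m) = sqrt(11) (p(U, m) = sqrt(12 - 1) = sqrt(11))
1/(-12730 + p(107, 105)) = 1/(-12730 + sqrt(11))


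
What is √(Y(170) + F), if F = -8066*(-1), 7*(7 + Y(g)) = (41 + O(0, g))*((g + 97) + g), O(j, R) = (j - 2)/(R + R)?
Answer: √15036438970/1190 ≈ 103.04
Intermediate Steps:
O(j, R) = (-2 + j)/(2*R) (O(j, R) = (-2 + j)/((2*R)) = (-2 + j)*(1/(2*R)) = (-2 + j)/(2*R))
Y(g) = -7 + (41 - 1/g)*(97 + 2*g)/7 (Y(g) = -7 + ((41 + (-2 + 0)/(2*g))*((g + 97) + g))/7 = -7 + ((41 + (½)*(-2)/g)*((97 + g) + g))/7 = -7 + ((41 - 1/g)*(97 + 2*g))/7 = -7 + (41 - 1/g)*(97 + 2*g)/7)
F = 8066
√(Y(170) + F) = √((⅐)*(-97 + 2*170*(1963 + 41*170))/170 + 8066) = √((⅐)*(1/170)*(-97 + 2*170*(1963 + 6970)) + 8066) = √((⅐)*(1/170)*(-97 + 2*170*8933) + 8066) = √((⅐)*(1/170)*(-97 + 3037220) + 8066) = √((⅐)*(1/170)*3037123 + 8066) = √(3037123/1190 + 8066) = √(12635663/1190) = √15036438970/1190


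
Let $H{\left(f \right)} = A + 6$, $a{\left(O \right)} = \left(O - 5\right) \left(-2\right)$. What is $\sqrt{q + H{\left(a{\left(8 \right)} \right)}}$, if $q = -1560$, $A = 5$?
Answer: $i \sqrt{1549} \approx 39.357 i$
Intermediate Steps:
$a{\left(O \right)} = 10 - 2 O$ ($a{\left(O \right)} = \left(-5 + O\right) \left(-2\right) = 10 - 2 O$)
$H{\left(f \right)} = 11$ ($H{\left(f \right)} = 5 + 6 = 11$)
$\sqrt{q + H{\left(a{\left(8 \right)} \right)}} = \sqrt{-1560 + 11} = \sqrt{-1549} = i \sqrt{1549}$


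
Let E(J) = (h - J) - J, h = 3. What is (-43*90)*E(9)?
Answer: 58050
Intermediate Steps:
E(J) = 3 - 2*J (E(J) = (3 - J) - J = 3 - 2*J)
(-43*90)*E(9) = (-43*90)*(3 - 2*9) = -3870*(3 - 18) = -3870*(-15) = 58050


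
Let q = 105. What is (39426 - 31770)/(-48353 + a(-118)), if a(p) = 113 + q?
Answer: -2552/16045 ≈ -0.15905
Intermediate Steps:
a(p) = 218 (a(p) = 113 + 105 = 218)
(39426 - 31770)/(-48353 + a(-118)) = (39426 - 31770)/(-48353 + 218) = 7656/(-48135) = 7656*(-1/48135) = -2552/16045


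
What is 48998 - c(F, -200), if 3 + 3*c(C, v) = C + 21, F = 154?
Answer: 146822/3 ≈ 48941.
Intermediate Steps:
c(C, v) = 6 + C/3 (c(C, v) = -1 + (C + 21)/3 = -1 + (21 + C)/3 = -1 + (7 + C/3) = 6 + C/3)
48998 - c(F, -200) = 48998 - (6 + (1/3)*154) = 48998 - (6 + 154/3) = 48998 - 1*172/3 = 48998 - 172/3 = 146822/3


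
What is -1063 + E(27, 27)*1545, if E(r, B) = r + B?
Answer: 82367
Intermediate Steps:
E(r, B) = B + r
-1063 + E(27, 27)*1545 = -1063 + (27 + 27)*1545 = -1063 + 54*1545 = -1063 + 83430 = 82367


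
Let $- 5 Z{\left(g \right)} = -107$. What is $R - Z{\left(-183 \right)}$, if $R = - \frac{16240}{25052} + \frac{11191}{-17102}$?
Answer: $- \frac{12158368147}{535549130} \approx -22.703$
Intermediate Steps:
$Z{\left(g \right)} = \frac{107}{5}$ ($Z{\left(g \right)} = \left(- \frac{1}{5}\right) \left(-107\right) = \frac{107}{5}$)
$R = - \frac{139523353}{107109826}$ ($R = \left(-16240\right) \frac{1}{25052} + 11191 \left(- \frac{1}{17102}\right) = - \frac{4060}{6263} - \frac{11191}{17102} = - \frac{139523353}{107109826} \approx -1.3026$)
$R - Z{\left(-183 \right)} = - \frac{139523353}{107109826} - \frac{107}{5} = - \frac{12158368147}{535549130}$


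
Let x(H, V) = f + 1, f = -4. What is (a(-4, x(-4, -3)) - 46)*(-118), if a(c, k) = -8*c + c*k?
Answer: 236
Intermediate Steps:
x(H, V) = -3 (x(H, V) = -4 + 1 = -3)
(a(-4, x(-4, -3)) - 46)*(-118) = (-4*(-8 - 3) - 46)*(-118) = (-4*(-11) - 46)*(-118) = (44 - 46)*(-118) = -2*(-118) = 236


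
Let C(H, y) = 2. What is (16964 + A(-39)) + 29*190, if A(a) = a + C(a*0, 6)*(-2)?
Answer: 22431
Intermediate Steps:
A(a) = -4 + a (A(a) = a + 2*(-2) = a - 4 = -4 + a)
(16964 + A(-39)) + 29*190 = (16964 + (-4 - 39)) + 29*190 = (16964 - 43) + 5510 = 16921 + 5510 = 22431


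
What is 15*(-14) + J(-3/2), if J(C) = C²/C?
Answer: -423/2 ≈ -211.50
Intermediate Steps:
J(C) = C
15*(-14) + J(-3/2) = 15*(-14) - 3/2 = -210 - 3*½ = -210 - 3/2 = -423/2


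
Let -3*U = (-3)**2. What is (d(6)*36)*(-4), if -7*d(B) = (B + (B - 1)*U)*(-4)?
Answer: 5184/7 ≈ 740.57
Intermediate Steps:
U = -3 (U = -1/3*(-3)**2 = -1/3*9 = -3)
d(B) = 12/7 - 8*B/7 (d(B) = -(B + (B - 1)*(-3))*(-4)/7 = -(B + (-1 + B)*(-3))*(-4)/7 = -(B + (3 - 3*B))*(-4)/7 = -(3 - 2*B)*(-4)/7 = -(-12 + 8*B)/7 = 12/7 - 8*B/7)
(d(6)*36)*(-4) = ((12/7 - 8/7*6)*36)*(-4) = ((12/7 - 48/7)*36)*(-4) = -36/7*36*(-4) = -1296/7*(-4) = 5184/7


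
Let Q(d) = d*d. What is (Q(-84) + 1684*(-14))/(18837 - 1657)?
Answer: -826/859 ≈ -0.96158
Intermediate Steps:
Q(d) = d**2
(Q(-84) + 1684*(-14))/(18837 - 1657) = ((-84)**2 + 1684*(-14))/(18837 - 1657) = (7056 - 23576)/17180 = -16520*1/17180 = -826/859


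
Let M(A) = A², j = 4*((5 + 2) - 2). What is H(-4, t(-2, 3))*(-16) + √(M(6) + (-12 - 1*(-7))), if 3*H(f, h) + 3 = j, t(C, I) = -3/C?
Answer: -272/3 + √31 ≈ -85.099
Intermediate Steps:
j = 20 (j = 4*(7 - 2) = 4*5 = 20)
H(f, h) = 17/3 (H(f, h) = -1 + (⅓)*20 = -1 + 20/3 = 17/3)
H(-4, t(-2, 3))*(-16) + √(M(6) + (-12 - 1*(-7))) = (17/3)*(-16) + √(6² + (-12 - 1*(-7))) = -272/3 + √(36 + (-12 + 7)) = -272/3 + √(36 - 5) = -272/3 + √31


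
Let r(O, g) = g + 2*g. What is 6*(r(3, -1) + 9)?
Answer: 36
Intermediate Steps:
r(O, g) = 3*g
6*(r(3, -1) + 9) = 6*(3*(-1) + 9) = 6*(-3 + 9) = 6*6 = 36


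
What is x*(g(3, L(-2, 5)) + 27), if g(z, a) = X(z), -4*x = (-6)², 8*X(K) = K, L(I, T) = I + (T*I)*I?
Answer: -1971/8 ≈ -246.38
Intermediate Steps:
L(I, T) = I + T*I² (L(I, T) = I + (I*T)*I = I + T*I²)
X(K) = K/8
x = -9 (x = -¼*(-6)² = -¼*36 = -9)
g(z, a) = z/8
x*(g(3, L(-2, 5)) + 27) = -9*((⅛)*3 + 27) = -9*(3/8 + 27) = -9*219/8 = -1971/8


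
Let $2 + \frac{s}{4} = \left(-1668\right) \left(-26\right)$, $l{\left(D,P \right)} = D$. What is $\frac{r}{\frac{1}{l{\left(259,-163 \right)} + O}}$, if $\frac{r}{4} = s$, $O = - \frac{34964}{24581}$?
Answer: $\frac{4393159671840}{24581} \approx 1.7872 \cdot 10^{8}$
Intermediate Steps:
$O = - \frac{34964}{24581}$ ($O = \left(-34964\right) \frac{1}{24581} = - \frac{34964}{24581} \approx -1.4224$)
$s = 173464$ ($s = -8 + 4 \left(\left(-1668\right) \left(-26\right)\right) = -8 + 4 \cdot 43368 = -8 + 173472 = 173464$)
$r = 693856$ ($r = 4 \cdot 173464 = 693856$)
$\frac{r}{\frac{1}{l{\left(259,-163 \right)} + O}} = \frac{693856}{\frac{1}{259 - \frac{34964}{24581}}} = \frac{693856}{\frac{1}{\frac{6331515}{24581}}} = \frac{693856}{\frac{24581}{6331515}} = 693856 \cdot \frac{6331515}{24581} = \frac{4393159671840}{24581}$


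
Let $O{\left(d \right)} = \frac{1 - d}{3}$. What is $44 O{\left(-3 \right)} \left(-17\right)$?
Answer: $- \frac{2992}{3} \approx -997.33$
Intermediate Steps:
$O{\left(d \right)} = \frac{1}{3} - \frac{d}{3}$ ($O{\left(d \right)} = \left(1 - d\right) \frac{1}{3} = \frac{1}{3} - \frac{d}{3}$)
$44 O{\left(-3 \right)} \left(-17\right) = 44 \left(\frac{1}{3} - -1\right) \left(-17\right) = 44 \left(\frac{1}{3} + 1\right) \left(-17\right) = 44 \cdot \frac{4}{3} \left(-17\right) = \frac{176}{3} \left(-17\right) = - \frac{2992}{3}$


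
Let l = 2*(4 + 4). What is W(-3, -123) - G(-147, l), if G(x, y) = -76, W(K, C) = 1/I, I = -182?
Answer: 13831/182 ≈ 75.995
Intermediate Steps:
l = 16 (l = 2*8 = 16)
W(K, C) = -1/182 (W(K, C) = 1/(-182) = -1/182)
W(-3, -123) - G(-147, l) = -1/182 - 1*(-76) = -1/182 + 76 = 13831/182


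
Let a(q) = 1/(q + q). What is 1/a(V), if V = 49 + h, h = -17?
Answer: 64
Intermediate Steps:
V = 32 (V = 49 - 17 = 32)
a(q) = 1/(2*q)
1/a(V) = 1/((1/2)/32) = 1/((1/2)*(1/32)) = 1/(1/64) = 64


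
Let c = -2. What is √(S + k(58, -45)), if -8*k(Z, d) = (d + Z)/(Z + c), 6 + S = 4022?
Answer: √12594085/56 ≈ 63.372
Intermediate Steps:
S = 4016 (S = -6 + 4022 = 4016)
k(Z, d) = -(Z + d)/(8*(-2 + Z)) (k(Z, d) = -(d + Z)/(8*(Z - 2)) = -(Z + d)/(8*(-2 + Z)))
√(S + k(58, -45)) = √(4016 + (-1*58 - 1*(-45))/(8*(-2 + 58))) = √(4016 + (⅛)*(-58 + 45)/56) = √(4016 + (⅛)*(1/56)*(-13)) = √(4016 - 13/448) = √(1799155/448) = √12594085/56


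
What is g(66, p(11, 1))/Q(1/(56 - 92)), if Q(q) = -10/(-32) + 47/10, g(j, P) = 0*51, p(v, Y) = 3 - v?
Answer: 0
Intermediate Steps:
g(j, P) = 0
Q(q) = 401/80 (Q(q) = -10*(-1/32) + 47*(1/10) = 5/16 + 47/10 = 401/80)
g(66, p(11, 1))/Q(1/(56 - 92)) = 0/(401/80) = 0*(80/401) = 0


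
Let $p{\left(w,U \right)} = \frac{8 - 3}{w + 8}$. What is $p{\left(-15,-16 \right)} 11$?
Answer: $- \frac{55}{7} \approx -7.8571$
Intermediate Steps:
$p{\left(w,U \right)} = \frac{5}{8 + w}$
$p{\left(-15,-16 \right)} 11 = \frac{5}{8 - 15} \cdot 11 = \frac{5}{-7} \cdot 11 = 5 \left(- \frac{1}{7}\right) 11 = \left(- \frac{5}{7}\right) 11 = - \frac{55}{7}$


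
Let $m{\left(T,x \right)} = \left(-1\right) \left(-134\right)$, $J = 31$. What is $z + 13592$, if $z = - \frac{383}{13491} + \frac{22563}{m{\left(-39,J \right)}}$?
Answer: $\frac{24875882159}{1807794} \approx 13760.0$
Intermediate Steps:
$m{\left(T,x \right)} = 134$
$z = \frac{304346111}{1807794}$ ($z = - \frac{383}{13491} + \frac{22563}{134} = \frac{304346111}{1807794} \approx 168.35$)
$z + 13592 = \frac{304346111}{1807794} + 13592 = \frac{24875882159}{1807794}$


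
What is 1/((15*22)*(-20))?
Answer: -1/6600 ≈ -0.00015152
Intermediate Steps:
1/((15*22)*(-20)) = 1/(330*(-20)) = 1/(-6600) = -1/6600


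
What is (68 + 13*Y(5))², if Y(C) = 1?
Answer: 6561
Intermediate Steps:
(68 + 13*Y(5))² = (68 + 13*1)² = (68 + 13)² = 81² = 6561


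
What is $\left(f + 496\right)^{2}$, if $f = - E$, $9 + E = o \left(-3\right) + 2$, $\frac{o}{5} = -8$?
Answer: $146689$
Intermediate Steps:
$o = -40$ ($o = 5 \left(-8\right) = -40$)
$E = 113$ ($E = -9 + \left(\left(-40\right) \left(-3\right) + 2\right) = -9 + \left(120 + 2\right) = -9 + 122 = 113$)
$f = -113$ ($f = \left(-1\right) 113 = -113$)
$\left(f + 496\right)^{2} = \left(-113 + 496\right)^{2} = 383^{2} = 146689$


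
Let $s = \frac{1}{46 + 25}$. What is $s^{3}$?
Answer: $\frac{1}{357911} \approx 2.794 \cdot 10^{-6}$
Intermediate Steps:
$s = \frac{1}{71} \approx 0.014085$
$s^{3} = \left(\frac{1}{71}\right)^{3} = \frac{1}{357911}$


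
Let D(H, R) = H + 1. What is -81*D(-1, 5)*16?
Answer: 0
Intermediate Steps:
D(H, R) = 1 + H
-81*D(-1, 5)*16 = -81*(1 - 1)*16 = -81*0*16 = 0*16 = 0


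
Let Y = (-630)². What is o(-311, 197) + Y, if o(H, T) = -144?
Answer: 396756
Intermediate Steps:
Y = 396900
o(-311, 197) + Y = -144 + 396900 = 396756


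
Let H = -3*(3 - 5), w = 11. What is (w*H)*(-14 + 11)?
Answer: -198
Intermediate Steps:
H = 6 (H = -3*(-2) = 6)
(w*H)*(-14 + 11) = (11*6)*(-14 + 11) = 66*(-3) = -198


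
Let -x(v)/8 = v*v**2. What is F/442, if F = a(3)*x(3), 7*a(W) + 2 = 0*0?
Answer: 216/1547 ≈ 0.13963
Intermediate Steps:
x(v) = -8*v**3 (x(v) = -8*v*v**2 = -8*v**3)
a(W) = -2/7 (a(W) = -2/7 + (0*0)/7 = -2/7 + (1/7)*0 = -2/7 + 0 = -2/7)
F = 432/7 (F = -(-16)*3**3/7 = -(-16)*27/7 = -2/7*(-216) = 432/7 ≈ 61.714)
F/442 = (432/7)/442 = (432/7)*(1/442) = 216/1547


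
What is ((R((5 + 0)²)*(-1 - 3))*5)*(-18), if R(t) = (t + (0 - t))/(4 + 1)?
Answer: 0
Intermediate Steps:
R(t) = 0 (R(t) = (t - t)/5 = 0*(⅕) = 0)
((R((5 + 0)²)*(-1 - 3))*5)*(-18) = ((0*(-1 - 3))*5)*(-18) = ((0*(-4))*5)*(-18) = (0*5)*(-18) = 0*(-18) = 0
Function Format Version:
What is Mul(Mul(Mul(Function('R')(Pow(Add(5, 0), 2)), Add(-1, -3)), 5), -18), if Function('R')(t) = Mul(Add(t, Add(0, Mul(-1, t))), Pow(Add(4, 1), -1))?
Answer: 0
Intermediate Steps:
Function('R')(t) = 0 (Function('R')(t) = Mul(Add(t, Mul(-1, t)), Pow(5, -1)) = Mul(0, Rational(1, 5)) = 0)
Mul(Mul(Mul(Function('R')(Pow(Add(5, 0), 2)), Add(-1, -3)), 5), -18) = Mul(Mul(Mul(0, Add(-1, -3)), 5), -18) = Mul(Mul(Mul(0, -4), 5), -18) = Mul(Mul(0, 5), -18) = Mul(0, -18) = 0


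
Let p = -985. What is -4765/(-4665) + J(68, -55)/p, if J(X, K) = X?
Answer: 875261/919005 ≈ 0.95240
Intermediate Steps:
-4765/(-4665) + J(68, -55)/p = -4765/(-4665) + 68/(-985) = -4765*(-1/4665) + 68*(-1/985) = 953/933 - 68/985 = 875261/919005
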